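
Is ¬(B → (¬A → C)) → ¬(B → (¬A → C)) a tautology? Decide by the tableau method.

Valid

Assume the negation and expand:
Initial set: {F (¬(B → (¬A → C)) → ¬(B → (¬A → C)))}.
F (¬(B → (¬A → C)) → ¬(B → (¬A → C))): α-rule — add T ¬(B → (¬A → C)), F ¬(B → (¬A → C)).
T ¬(B → (¬A → C)): α-rule — add T B, F (¬A → C).
F (¬A → C): α-rule — add T ¬A, F C.
F ¬(B → (¬A → C)): β-rule — branch into F B  //  T (¬A → C).
  branch 1 (add F B):
    × closes — contains both B and ¬B.
  branch 2 (add T (¬A → C)):
    T (¬A → C): β-rule — branch into F ¬A  //  T C.
      branch 2.1 (add F ¬A):
        × closes — contains both A and ¬A.
      branch 2.2 (add T C):
        × closes — contains both C and ¬C.
All 3 branches close.
Every branch closed, so the negation is unsatisfiable and the formula is valid.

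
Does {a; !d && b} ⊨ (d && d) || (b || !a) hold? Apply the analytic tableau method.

Initial set: {T a; T (!d && b); F ((d && d) || (b || !a))}.
T (!d && b): α-rule — add T !d, T b.
F ((d && d) || (b || !a)): α-rule — add F (d && d), F (b || !a).
F (b || !a): α-rule — add F b, F !a.
× closes — contains both b and !b.
All 1 branch closes.
Every branch closed, so the premises entail the conclusion.

Yes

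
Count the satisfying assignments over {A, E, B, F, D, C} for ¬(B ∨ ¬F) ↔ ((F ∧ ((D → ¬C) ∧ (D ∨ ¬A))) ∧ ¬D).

48

Initial set: {(¬(B ∨ ¬F) ↔ ((F ∧ ((D → ¬C) ∧ (D ∨ ¬A))) ∧ ¬D))}.
(¬(B ∨ ¬F) ↔ ((F ∧ ((D → ¬C) ∧ (D ∨ ¬A))) ∧ ¬D)): β-rule — branch into ¬(B ∨ ¬F), ((F ∧ ((D → ¬C) ∧ (D ∨ ¬A))) ∧ ¬D)  //  ¬¬(B ∨ ¬F), ¬((F ∧ ((D → ¬C) ∧ (D ∨ ¬A))) ∧ ¬D).
  branch 1 (add ¬(B ∨ ¬F), ((F ∧ ((D → ¬C) ∧ (D ∨ ¬A))) ∧ ¬D)):
    ¬(B ∨ ¬F): α-rule — add ¬B, ¬¬F.
    ((F ∧ ((D → ¬C) ∧ (D ∨ ¬A))) ∧ ¬D): α-rule — add (F ∧ ((D → ¬C) ∧ (D ∨ ¬A))), ¬D.
    (F ∧ ((D → ¬C) ∧ (D ∨ ¬A))): α-rule — add F, ((D → ¬C) ∧ (D ∨ ¬A)).
    ((D → ¬C) ∧ (D ∨ ¬A)): α-rule — add (D → ¬C), (D ∨ ¬A).
    (D → ¬C): β-rule — branch into ¬D  //  ¬C.
      branch 1.1 (add ¬D):
        (D ∨ ¬A): β-rule — branch into D  //  ¬A.
          branch 1.1.1 (add D):
            × closes — contains both D and ¬D.
          branch 1.1.2 (add ¬A):
            ○ open, literals {A=0, B=0, D=0, F=1}.
      branch 1.2 (add ¬C):
        (D ∨ ¬A): β-rule — branch into D  //  ¬A.
          branch 1.2.1 (add D):
            × closes — contains both D and ¬D.
          branch 1.2.2 (add ¬A):
            ○ open, literals {A=0, B=0, C=0, D=0, F=1}.
  branch 2 (add ¬¬(B ∨ ¬F), ¬((F ∧ ((D → ¬C) ∧ (D ∨ ¬A))) ∧ ¬D)):
    ¬¬(B ∨ ¬F): β-rule — branch into B  //  ¬F.
      branch 2.1 (add B):
        ¬((F ∧ ((D → ¬C) ∧ (D ∨ ¬A))) ∧ ¬D): β-rule — branch into ¬(F ∧ ((D → ¬C) ∧ (D ∨ ¬A)))  //  ¬¬D.
          branch 2.1.1 (add ¬(F ∧ ((D → ¬C) ∧ (D ∨ ¬A)))):
            ¬(F ∧ ((D → ¬C) ∧ (D ∨ ¬A))): β-rule — branch into ¬F  //  ¬((D → ¬C) ∧ (D ∨ ¬A)).
              branch 2.1.1.1 (add ¬F):
                ○ open, literals {B=1, F=0}.
              branch 2.1.1.2 (add ¬((D → ¬C) ∧ (D ∨ ¬A))):
                ¬((D → ¬C) ∧ (D ∨ ¬A)): β-rule — branch into ¬(D → ¬C)  //  ¬(D ∨ ¬A).
                  branch 2.1.1.2.1 (add ¬(D → ¬C)):
                    ¬(D → ¬C): α-rule — add D, ¬¬C.
                    ○ open, literals {B=1, C=1, D=1}.
                  branch 2.1.1.2.2 (add ¬(D ∨ ¬A)):
                    ¬(D ∨ ¬A): α-rule — add ¬D, ¬¬A.
                    ○ open, literals {A=1, B=1, D=0}.
          branch 2.1.2 (add ¬¬D):
            ○ open, literals {B=1, D=1}.
      branch 2.2 (add ¬F):
        ¬((F ∧ ((D → ¬C) ∧ (D ∨ ¬A))) ∧ ¬D): β-rule — branch into ¬(F ∧ ((D → ¬C) ∧ (D ∨ ¬A)))  //  ¬¬D.
          branch 2.2.1 (add ¬(F ∧ ((D → ¬C) ∧ (D ∨ ¬A)))):
            ¬(F ∧ ((D → ¬C) ∧ (D ∨ ¬A))): β-rule — branch into ¬F  //  ¬((D → ¬C) ∧ (D ∨ ¬A)).
              branch 2.2.1.1 (add ¬F):
                ○ open, literals {F=0}.
              branch 2.2.1.2 (add ¬((D → ¬C) ∧ (D ∨ ¬A))):
                ¬((D → ¬C) ∧ (D ∨ ¬A)): β-rule — branch into ¬(D → ¬C)  //  ¬(D ∨ ¬A).
                  branch 2.2.1.2.1 (add ¬(D → ¬C)):
                    ¬(D → ¬C): α-rule — add D, ¬¬C.
                    ○ open, literals {C=1, D=1, F=0}.
                  branch 2.2.1.2.2 (add ¬(D ∨ ¬A)):
                    ¬(D ∨ ¬A): α-rule — add ¬D, ¬¬A.
                    ○ open, literals {A=1, D=0, F=0}.
          branch 2.2.2 (add ¬¬D):
            ○ open, literals {D=1, F=0}.
2 branches closed, 10 open.
Each open branch fixes some atoms; the unmentioned ones are free. Counting distinct full assignments: branch {A=0, B=0, D=0, F=1} (E, C) contributes 4 new; branch {A=0, B=0, C=0, D=0, F=1} (E) contributes 0 new; branch {B=1, F=0} (A, E, D, C) contributes 16 new; branch {B=1, C=1, D=1} (A, E, F) contributes 4 new; branch {A=1, B=1, D=0} (E, F, C) contributes 4 new; branch {B=1, D=1} (A, E, F, C) contributes 4 new; branch {F=0} (A, E, B, D, C) contributes 16 new; branch {C=1, D=1, F=0} (A, E, B) contributes 0 new; branch {A=1, D=0, F=0} (E, B, C) contributes 0 new; branch {D=1, F=0} (A, E, B, C) contributes 0 new. Total: 48.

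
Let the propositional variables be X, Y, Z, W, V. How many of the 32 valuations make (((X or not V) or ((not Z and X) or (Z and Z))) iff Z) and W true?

10

Initial set: {T ((((X or not V) or ((not Z and X) or (Z and Z))) iff Z) and W)}.
T ((((X or not V) or ((not Z and X) or (Z and Z))) iff Z) and W): α-rule — add T (((X or not V) or ((not Z and X) or (Z and Z))) iff Z), T W.
T (((X or not V) or ((not Z and X) or (Z and Z))) iff Z): β-rule — branch into T ((X or not V) or ((not Z and X) or (Z and Z))), T Z  //  F ((X or not V) or ((not Z and X) or (Z and Z))), F Z.
  branch 1 (add T ((X or not V) or ((not Z and X) or (Z and Z))), T Z):
    T ((X or not V) or ((not Z and X) or (Z and Z))): β-rule — branch into T (X or not V)  //  T ((not Z and X) or (Z and Z)).
      branch 1.1 (add T (X or not V)):
        T (X or not V): β-rule — branch into T X  //  T not V.
          branch 1.1.1 (add T X):
            ○ open, literals {W=true, X=true, Z=true}.
          branch 1.1.2 (add T not V):
            ○ open, literals {V=false, W=true, Z=true}.
      branch 1.2 (add T ((not Z and X) or (Z and Z))):
        T ((not Z and X) or (Z and Z)): β-rule — branch into T (not Z and X)  //  T (Z and Z).
          branch 1.2.1 (add T (not Z and X)):
            T (not Z and X): α-rule — add T not Z, T X.
            × closes — contains both Z and not Z.
          branch 1.2.2 (add T (Z and Z)):
            T (Z and Z): α-rule — add T Z, T Z.
            ○ open, literals {W=true, Z=true}.
  branch 2 (add F ((X or not V) or ((not Z and X) or (Z and Z))), F Z):
    F ((X or not V) or ((not Z and X) or (Z and Z))): α-rule — add F (X or not V), F ((not Z and X) or (Z and Z)).
    F (X or not V): α-rule — add F X, F not V.
    F ((not Z and X) or (Z and Z)): α-rule — add F (not Z and X), F (Z and Z).
    F (not Z and X): β-rule — branch into F not Z  //  F X.
      branch 2.1 (add F not Z):
        × closes — contains both Z and not Z.
      branch 2.2 (add F X):
        F (Z and Z): β-rule — branch into F Z  //  F Z.
          branch 2.2.1 (add F Z):
            ○ open, literals {V=true, W=true, X=false, Z=false}.
          branch 2.2.2 (add F Z):
            ○ open, literals {V=true, W=true, X=false, Z=false}.
2 branches closed, 5 open.
Each open branch fixes some atoms; the unmentioned ones are free. Counting distinct full assignments: branch {W=true, X=true, Z=true} (Y, V) contributes 4 new; branch {V=false, W=true, Z=true} (X, Y) contributes 2 new; branch {W=true, Z=true} (X, Y, V) contributes 2 new; branch {V=true, W=true, X=false, Z=false} (Y) contributes 2 new; branch {V=true, W=true, X=false, Z=false} (Y) contributes 0 new. Total: 10.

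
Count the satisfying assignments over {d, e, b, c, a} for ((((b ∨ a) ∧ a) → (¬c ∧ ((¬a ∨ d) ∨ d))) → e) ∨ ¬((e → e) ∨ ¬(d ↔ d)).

Initial set: {T (((((b ∨ a) ∧ a) → (¬c ∧ ((¬a ∨ d) ∨ d))) → e) ∨ ¬((e → e) ∨ ¬(d ↔ d)))}.
T (((((b ∨ a) ∧ a) → (¬c ∧ ((¬a ∨ d) ∨ d))) → e) ∨ ¬((e → e) ∨ ¬(d ↔ d))): β-rule — branch into T ((((b ∨ a) ∧ a) → (¬c ∧ ((¬a ∨ d) ∨ d))) → e)  //  T ¬((e → e) ∨ ¬(d ↔ d)).
  branch 1 (add T ((((b ∨ a) ∧ a) → (¬c ∧ ((¬a ∨ d) ∨ d))) → e)):
    T ((((b ∨ a) ∧ a) → (¬c ∧ ((¬a ∨ d) ∨ d))) → e): β-rule — branch into F (((b ∨ a) ∧ a) → (¬c ∧ ((¬a ∨ d) ∨ d)))  //  T e.
      branch 1.1 (add F (((b ∨ a) ∧ a) → (¬c ∧ ((¬a ∨ d) ∨ d)))):
        F (((b ∨ a) ∧ a) → (¬c ∧ ((¬a ∨ d) ∨ d))): α-rule — add T ((b ∨ a) ∧ a), F (¬c ∧ ((¬a ∨ d) ∨ d)).
        T ((b ∨ a) ∧ a): α-rule — add T (b ∨ a), T a.
        F (¬c ∧ ((¬a ∨ d) ∨ d)): β-rule — branch into F ¬c  //  F ((¬a ∨ d) ∨ d).
          branch 1.1.1 (add F ¬c):
            T (b ∨ a): β-rule — branch into T b  //  T a.
              branch 1.1.1.1 (add T b):
                ○ open, literals {a=T, b=T, c=T}.
              branch 1.1.1.2 (add T a):
                ○ open, literals {a=T, c=T}.
          branch 1.1.2 (add F ((¬a ∨ d) ∨ d)):
            F ((¬a ∨ d) ∨ d): α-rule — add F (¬a ∨ d), F d.
            F (¬a ∨ d): α-rule — add F ¬a, F d.
            T (b ∨ a): β-rule — branch into T b  //  T a.
              branch 1.1.2.1 (add T b):
                ○ open, literals {a=T, b=T, d=F}.
              branch 1.1.2.2 (add T a):
                ○ open, literals {a=T, d=F}.
      branch 1.2 (add T e):
        ○ open, literals {e=T}.
  branch 2 (add T ¬((e → e) ∨ ¬(d ↔ d))):
    T ¬((e → e) ∨ ¬(d ↔ d)): α-rule — add F (e → e), F ¬(d ↔ d).
    F (e → e): α-rule — add T e, F e.
    × closes — contains both e and ¬e.
1 branch closed, 5 open.
Each open branch fixes some atoms; the unmentioned ones are free. Counting distinct full assignments: branch {a=T, b=T, c=T} (d, e) contributes 4 new; branch {a=T, c=T} (d, e, b) contributes 4 new; branch {a=T, b=T, d=F} (e, c) contributes 2 new; branch {a=T, d=F} (e, b, c) contributes 2 new; branch {e=T} (d, b, c, a) contributes 10 new. Total: 22.

22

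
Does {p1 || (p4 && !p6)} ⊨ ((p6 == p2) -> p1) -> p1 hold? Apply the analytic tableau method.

Initial set: {(p1 || (p4 && !p6)); !(((p6 == p2) -> p1) -> p1)}.
!(((p6 == p2) -> p1) -> p1): α-rule — add ((p6 == p2) -> p1), !p1.
(p1 || (p4 && !p6)): β-rule — branch into p1  //  (p4 && !p6).
  branch 1 (add p1):
    × closes — contains both p1 and !p1.
  branch 2 (add (p4 && !p6)):
    (p4 && !p6): α-rule — add p4, !p6.
    ((p6 == p2) -> p1): β-rule — branch into !(p6 == p2)  //  p1.
      branch 2.1 (add !(p6 == p2)):
        !(p6 == p2): β-rule — branch into p6, !p2  //  !p6, p2.
          branch 2.1.1 (add p6, !p2):
            × closes — contains both p6 and !p6.
          branch 2.1.2 (add !p6, p2):
            ○ open, literals {p1=F, p2=T, p4=T, p6=F}.
      branch 2.2 (add p1):
        × closes — contains both p1 and !p1.
3 branches closed, 1 open.
An open branch gives a countermodel: p1=F, p2=T, p4=T, p6=F (unmentioned atoms arbitrary); the premises hold there but the conclusion fails.

No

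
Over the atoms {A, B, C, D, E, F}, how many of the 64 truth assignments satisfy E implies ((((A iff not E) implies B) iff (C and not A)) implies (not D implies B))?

62

Initial set: {(E implies ((((A iff not E) implies B) iff (C and not A)) implies (not D implies B)))}.
(E implies ((((A iff not E) implies B) iff (C and not A)) implies (not D implies B))): β-rule — branch into not E  //  ((((A iff not E) implies B) iff (C and not A)) implies (not D implies B)).
  branch 1 (add not E):
    ○ open, literals {E=false}.
  branch 2 (add ((((A iff not E) implies B) iff (C and not A)) implies (not D implies B))):
    ((((A iff not E) implies B) iff (C and not A)) implies (not D implies B)): β-rule — branch into not (((A iff not E) implies B) iff (C and not A))  //  (not D implies B).
      branch 2.1 (add not (((A iff not E) implies B) iff (C and not A))):
        not (((A iff not E) implies B) iff (C and not A)): β-rule — branch into ((A iff not E) implies B), not (C and not A)  //  not ((A iff not E) implies B), (C and not A).
          branch 2.1.1 (add ((A iff not E) implies B), not (C and not A)):
            ((A iff not E) implies B): β-rule — branch into not (A iff not E)  //  B.
              branch 2.1.1.1 (add not (A iff not E)):
                not (C and not A): β-rule — branch into not C  //  not not A.
                  branch 2.1.1.1.1 (add not C):
                    not (A iff not E): β-rule — branch into A, not not E  //  not A, not E.
                      branch 2.1.1.1.1.1 (add A, not not E):
                        ○ open, literals {A=true, C=false, E=true}.
                      branch 2.1.1.1.1.2 (add not A, not E):
                        ○ open, literals {A=false, C=false, E=false}.
                  branch 2.1.1.1.2 (add not not A):
                    not (A iff not E): β-rule — branch into A, not not E  //  not A, not E.
                      branch 2.1.1.1.2.1 (add A, not not E):
                        ○ open, literals {A=true, E=true}.
                      branch 2.1.1.1.2.2 (add not A, not E):
                        × closes — contains both A and not A.
              branch 2.1.1.2 (add B):
                not (C and not A): β-rule — branch into not C  //  not not A.
                  branch 2.1.1.2.1 (add not C):
                    ○ open, literals {B=true, C=false}.
                  branch 2.1.1.2.2 (add not not A):
                    ○ open, literals {A=true, B=true}.
          branch 2.1.2 (add not ((A iff not E) implies B), (C and not A)):
            not ((A iff not E) implies B): α-rule — add (A iff not E), not B.
            (C and not A): α-rule — add C, not A.
            (A iff not E): β-rule — branch into A, not E  //  not A, not not E.
              branch 2.1.2.1 (add A, not E):
                × closes — contains both A and not A.
              branch 2.1.2.2 (add not A, not not E):
                ○ open, literals {A=false, B=false, C=true, E=true}.
      branch 2.2 (add (not D implies B)):
        (not D implies B): β-rule — branch into not not D  //  B.
          branch 2.2.1 (add not not D):
            ○ open, literals {D=true}.
          branch 2.2.2 (add B):
            ○ open, literals {B=true}.
2 branches closed, 9 open.
Each open branch fixes some atoms; the unmentioned ones are free. Counting distinct full assignments: branch {E=false} (A, B, C, D, F) contributes 32 new; branch {A=true, C=false, E=true} (B, D, F) contributes 8 new; branch {A=false, C=false, E=false} (B, D, F) contributes 0 new; branch {A=true, E=true} (B, C, D, F) contributes 8 new; branch {B=true, C=false} (A, D, E, F) contributes 4 new; branch {A=true, B=true} (C, D, E, F) contributes 0 new; branch {A=false, B=false, C=true, E=true} (D, F) contributes 4 new; branch {D=true} (A, B, C, E, F) contributes 4 new; branch {B=true} (A, C, D, E, F) contributes 2 new. Total: 62.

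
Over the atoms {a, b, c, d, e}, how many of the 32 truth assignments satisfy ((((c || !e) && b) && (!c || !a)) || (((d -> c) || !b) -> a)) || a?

23

Initial set: {(((((c || !e) && b) && (!c || !a)) || (((d -> c) || !b) -> a)) || a)}.
(((((c || !e) && b) && (!c || !a)) || (((d -> c) || !b) -> a)) || a): β-rule — branch into ((((c || !e) && b) && (!c || !a)) || (((d -> c) || !b) -> a))  //  a.
  branch 1 (add ((((c || !e) && b) && (!c || !a)) || (((d -> c) || !b) -> a))):
    ((((c || !e) && b) && (!c || !a)) || (((d -> c) || !b) -> a)): β-rule — branch into (((c || !e) && b) && (!c || !a))  //  (((d -> c) || !b) -> a).
      branch 1.1 (add (((c || !e) && b) && (!c || !a))):
        (((c || !e) && b) && (!c || !a)): α-rule — add ((c || !e) && b), (!c || !a).
        ((c || !e) && b): α-rule — add (c || !e), b.
        (!c || !a): β-rule — branch into !c  //  !a.
          branch 1.1.1 (add !c):
            (c || !e): β-rule — branch into c  //  !e.
              branch 1.1.1.1 (add c):
                × closes — contains both c and !c.
              branch 1.1.1.2 (add !e):
                ○ open, literals {b=1, c=0, e=0}.
          branch 1.1.2 (add !a):
            (c || !e): β-rule — branch into c  //  !e.
              branch 1.1.2.1 (add c):
                ○ open, literals {a=0, b=1, c=1}.
              branch 1.1.2.2 (add !e):
                ○ open, literals {a=0, b=1, e=0}.
      branch 1.2 (add (((d -> c) || !b) -> a)):
        (((d -> c) || !b) -> a): β-rule — branch into !((d -> c) || !b)  //  a.
          branch 1.2.1 (add !((d -> c) || !b)):
            !((d -> c) || !b): α-rule — add !(d -> c), !!b.
            !(d -> c): α-rule — add d, !c.
            ○ open, literals {b=1, c=0, d=1}.
          branch 1.2.2 (add a):
            ○ open, literals {a=1}.
  branch 2 (add a):
    ○ open, literals {a=1}.
1 branch closed, 6 open.
Each open branch fixes some atoms; the unmentioned ones are free. Counting distinct full assignments: branch {b=1, c=0, e=0} (a, d) contributes 4 new; branch {a=0, b=1, c=1} (d, e) contributes 4 new; branch {a=0, b=1, e=0} (c, d) contributes 0 new; branch {b=1, c=0, d=1} (a, e) contributes 2 new; branch {a=1} (b, c, d, e) contributes 13 new; branch {a=1} (b, c, d, e) contributes 0 new. Total: 23.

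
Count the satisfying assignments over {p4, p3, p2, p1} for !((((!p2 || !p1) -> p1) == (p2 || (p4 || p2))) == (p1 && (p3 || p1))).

Initial set: {!((((!p2 || !p1) -> p1) == (p2 || (p4 || p2))) == (p1 && (p3 || p1)))}.
!((((!p2 || !p1) -> p1) == (p2 || (p4 || p2))) == (p1 && (p3 || p1))): β-rule — branch into (((!p2 || !p1) -> p1) == (p2 || (p4 || p2))), !(p1 && (p3 || p1))  //  !(((!p2 || !p1) -> p1) == (p2 || (p4 || p2))), (p1 && (p3 || p1)).
  branch 1 (add (((!p2 || !p1) -> p1) == (p2 || (p4 || p2))), !(p1 && (p3 || p1))):
    (((!p2 || !p1) -> p1) == (p2 || (p4 || p2))): β-rule — branch into ((!p2 || !p1) -> p1), (p2 || (p4 || p2))  //  !((!p2 || !p1) -> p1), !(p2 || (p4 || p2)).
      branch 1.1 (add ((!p2 || !p1) -> p1), (p2 || (p4 || p2))):
        !(p1 && (p3 || p1)): β-rule — branch into !p1  //  !(p3 || p1).
          branch 1.1.1 (add !p1):
            ((!p2 || !p1) -> p1): β-rule — branch into !(!p2 || !p1)  //  p1.
              branch 1.1.1.1 (add !(!p2 || !p1)):
                !(!p2 || !p1): α-rule — add !!p2, !!p1.
                × closes — contains both p1 and !p1.
              branch 1.1.1.2 (add p1):
                × closes — contains both p1 and !p1.
          branch 1.1.2 (add !(p3 || p1)):
            !(p3 || p1): α-rule — add !p3, !p1.
            ((!p2 || !p1) -> p1): β-rule — branch into !(!p2 || !p1)  //  p1.
              branch 1.1.2.1 (add !(!p2 || !p1)):
                !(!p2 || !p1): α-rule — add !!p2, !!p1.
                × closes — contains both p1 and !p1.
              branch 1.1.2.2 (add p1):
                × closes — contains both p1 and !p1.
      branch 1.2 (add !((!p2 || !p1) -> p1), !(p2 || (p4 || p2))):
        !((!p2 || !p1) -> p1): α-rule — add (!p2 || !p1), !p1.
        !(p2 || (p4 || p2)): α-rule — add !p2, !(p4 || p2).
        !(p4 || p2): α-rule — add !p4, !p2.
        !(p1 && (p3 || p1)): β-rule — branch into !p1  //  !(p3 || p1).
          branch 1.2.1 (add !p1):
            (!p2 || !p1): β-rule — branch into !p2  //  !p1.
              branch 1.2.1.1 (add !p2):
                ○ open, literals {p1=false, p2=false, p4=false}.
              branch 1.2.1.2 (add !p1):
                ○ open, literals {p1=false, p2=false, p4=false}.
          branch 1.2.2 (add !(p3 || p1)):
            !(p3 || p1): α-rule — add !p3, !p1.
            (!p2 || !p1): β-rule — branch into !p2  //  !p1.
              branch 1.2.2.1 (add !p2):
                ○ open, literals {p1=false, p2=false, p3=false, p4=false}.
              branch 1.2.2.2 (add !p1):
                ○ open, literals {p1=false, p2=false, p3=false, p4=false}.
  branch 2 (add !(((!p2 || !p1) -> p1) == (p2 || (p4 || p2))), (p1 && (p3 || p1))):
    (p1 && (p3 || p1)): α-rule — add p1, (p3 || p1).
    !(((!p2 || !p1) -> p1) == (p2 || (p4 || p2))): β-rule — branch into ((!p2 || !p1) -> p1), !(p2 || (p4 || p2))  //  !((!p2 || !p1) -> p1), (p2 || (p4 || p2)).
      branch 2.1 (add ((!p2 || !p1) -> p1), !(p2 || (p4 || p2))):
        !(p2 || (p4 || p2)): α-rule — add !p2, !(p4 || p2).
        !(p4 || p2): α-rule — add !p4, !p2.
        (p3 || p1): β-rule — branch into p3  //  p1.
          branch 2.1.1 (add p3):
            ((!p2 || !p1) -> p1): β-rule — branch into !(!p2 || !p1)  //  p1.
              branch 2.1.1.1 (add !(!p2 || !p1)):
                !(!p2 || !p1): α-rule — add !!p2, !!p1.
                × closes — contains both p2 and !p2.
              branch 2.1.1.2 (add p1):
                ○ open, literals {p1=true, p2=false, p3=true, p4=false}.
          branch 2.1.2 (add p1):
            ((!p2 || !p1) -> p1): β-rule — branch into !(!p2 || !p1)  //  p1.
              branch 2.1.2.1 (add !(!p2 || !p1)):
                !(!p2 || !p1): α-rule — add !!p2, !!p1.
                × closes — contains both p2 and !p2.
              branch 2.1.2.2 (add p1):
                ○ open, literals {p1=true, p2=false, p4=false}.
      branch 2.2 (add !((!p2 || !p1) -> p1), (p2 || (p4 || p2))):
        !((!p2 || !p1) -> p1): α-rule — add (!p2 || !p1), !p1.
        × closes — contains both p1 and !p1.
7 branches closed, 6 open.
Each open branch fixes some atoms; the unmentioned ones are free. Counting distinct full assignments: branch {p1=false, p2=false, p4=false} (p3) contributes 2 new; branch {p1=false, p2=false, p4=false} (p3) contributes 0 new; branch {p1=false, p2=false, p3=false, p4=false} (none free) contributes 0 new; branch {p1=false, p2=false, p3=false, p4=false} (none free) contributes 0 new; branch {p1=true, p2=false, p3=true, p4=false} (none free) contributes 1 new; branch {p1=true, p2=false, p4=false} (p3) contributes 1 new. Total: 4.

4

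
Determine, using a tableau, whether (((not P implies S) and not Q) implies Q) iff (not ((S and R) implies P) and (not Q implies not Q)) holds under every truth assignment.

Assume the negation and expand:
Initial set: {not ((((not P implies S) and not Q) implies Q) iff (not ((S and R) implies P) and (not Q implies not Q)))}.
not ((((not P implies S) and not Q) implies Q) iff (not ((S and R) implies P) and (not Q implies not Q))): β-rule — branch into (((not P implies S) and not Q) implies Q), not (not ((S and R) implies P) and (not Q implies not Q))  //  not (((not P implies S) and not Q) implies Q), (not ((S and R) implies P) and (not Q implies not Q)).
  branch 1 (add (((not P implies S) and not Q) implies Q), not (not ((S and R) implies P) and (not Q implies not Q))):
    (((not P implies S) and not Q) implies Q): β-rule — branch into not ((not P implies S) and not Q)  //  Q.
      branch 1.1 (add not ((not P implies S) and not Q)):
        not (not ((S and R) implies P) and (not Q implies not Q)): β-rule — branch into not not ((S and R) implies P)  //  not (not Q implies not Q).
          branch 1.1.1 (add not not ((S and R) implies P)):
            not ((not P implies S) and not Q): β-rule — branch into not (not P implies S)  //  not not Q.
              branch 1.1.1.1 (add not (not P implies S)):
                not (not P implies S): α-rule — add not P, not S.
                not not ((S and R) implies P): β-rule — branch into not (S and R)  //  P.
                  branch 1.1.1.1.1 (add not (S and R)):
                    not (S and R): β-rule — branch into not S  //  not R.
                      branch 1.1.1.1.1.1 (add not S):
                        ○ open, literals {P=0, S=0}.
                      branch 1.1.1.1.1.2 (add not R):
                        ○ open, literals {P=0, R=0, S=0}.
                  branch 1.1.1.1.2 (add P):
                    × closes — contains both P and not P.
              branch 1.1.1.2 (add not not Q):
                not not ((S and R) implies P): β-rule — branch into not (S and R)  //  P.
                  branch 1.1.1.2.1 (add not (S and R)):
                    not (S and R): β-rule — branch into not S  //  not R.
                      branch 1.1.1.2.1.1 (add not S):
                        ○ open, literals {Q=1, S=0}.
                      branch 1.1.1.2.1.2 (add not R):
                        ○ open, literals {Q=1, R=0}.
                  branch 1.1.1.2.2 (add P):
                    ○ open, literals {P=1, Q=1}.
          branch 1.1.2 (add not (not Q implies not Q)):
            not (not Q implies not Q): α-rule — add not Q, not not Q.
            × closes — contains both Q and not Q.
      branch 1.2 (add Q):
        not (not ((S and R) implies P) and (not Q implies not Q)): β-rule — branch into not not ((S and R) implies P)  //  not (not Q implies not Q).
          branch 1.2.1 (add not not ((S and R) implies P)):
            not not ((S and R) implies P): β-rule — branch into not (S and R)  //  P.
              branch 1.2.1.1 (add not (S and R)):
                not (S and R): β-rule — branch into not S  //  not R.
                  branch 1.2.1.1.1 (add not S):
                    ○ open, literals {Q=1, S=0}.
                  branch 1.2.1.1.2 (add not R):
                    ○ open, literals {Q=1, R=0}.
              branch 1.2.1.2 (add P):
                ○ open, literals {P=1, Q=1}.
          branch 1.2.2 (add not (not Q implies not Q)):
            not (not Q implies not Q): α-rule — add not Q, not not Q.
            × closes — contains both Q and not Q.
  branch 2 (add not (((not P implies S) and not Q) implies Q), (not ((S and R) implies P) and (not Q implies not Q))):
    not (((not P implies S) and not Q) implies Q): α-rule — add ((not P implies S) and not Q), not Q.
    (not ((S and R) implies P) and (not Q implies not Q)): α-rule — add not ((S and R) implies P), (not Q implies not Q).
    ((not P implies S) and not Q): α-rule — add (not P implies S), not Q.
    not ((S and R) implies P): α-rule — add (S and R), not P.
    (S and R): α-rule — add S, R.
    (not Q implies not Q): β-rule — branch into not not Q  //  not Q.
      branch 2.1 (add not not Q):
        × closes — contains both Q and not Q.
      branch 2.2 (add not Q):
        (not P implies S): β-rule — branch into not not P  //  S.
          branch 2.2.1 (add not not P):
            × closes — contains both P and not P.
          branch 2.2.2 (add S):
            ○ open, literals {P=0, Q=0, R=1, S=1}.
5 branches closed, 9 open.
An open branch gives a countermodel: P=0, S=0 (unmentioned atoms arbitrary); under it the original formula is false.

Not valid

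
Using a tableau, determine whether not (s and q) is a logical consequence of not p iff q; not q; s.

Initial set: {T (not p iff q); T not q; T s; F not (s and q)}.
F not (s and q): α-rule — add T s, T q.
× closes — contains both q and not q.
All 1 branch closes.
Every branch closed, so the premises entail the conclusion.

Yes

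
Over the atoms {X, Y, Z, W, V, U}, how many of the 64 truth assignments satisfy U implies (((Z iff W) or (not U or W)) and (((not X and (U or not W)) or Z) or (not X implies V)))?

Initial set: {(U implies (((Z iff W) or (not U or W)) and (((not X and (U or not W)) or Z) or (not X implies V))))}.
(U implies (((Z iff W) or (not U or W)) and (((not X and (U or not W)) or Z) or (not X implies V)))): β-rule — branch into not U  //  (((Z iff W) or (not U or W)) and (((not X and (U or not W)) or Z) or (not X implies V))).
  branch 1 (add not U):
    ○ open, literals {U=F}.
  branch 2 (add (((Z iff W) or (not U or W)) and (((not X and (U or not W)) or Z) or (not X implies V)))):
    (((Z iff W) or (not U or W)) and (((not X and (U or not W)) or Z) or (not X implies V))): α-rule — add ((Z iff W) or (not U or W)), (((not X and (U or not W)) or Z) or (not X implies V)).
    ((Z iff W) or (not U or W)): β-rule — branch into (Z iff W)  //  (not U or W).
      branch 2.1 (add (Z iff W)):
        (((not X and (U or not W)) or Z) or (not X implies V)): β-rule — branch into ((not X and (U or not W)) or Z)  //  (not X implies V).
          branch 2.1.1 (add ((not X and (U or not W)) or Z)):
            (Z iff W): β-rule — branch into Z, W  //  not Z, not W.
              branch 2.1.1.1 (add Z, W):
                ((not X and (U or not W)) or Z): β-rule — branch into (not X and (U or not W))  //  Z.
                  branch 2.1.1.1.1 (add (not X and (U or not W))):
                    (not X and (U or not W)): α-rule — add not X, (U or not W).
                    (U or not W): β-rule — branch into U  //  not W.
                      branch 2.1.1.1.1.1 (add U):
                        ○ open, literals {U=T, W=T, X=F, Z=T}.
                      branch 2.1.1.1.1.2 (add not W):
                        × closes — contains both W and not W.
                  branch 2.1.1.1.2 (add Z):
                    ○ open, literals {W=T, Z=T}.
              branch 2.1.1.2 (add not Z, not W):
                ((not X and (U or not W)) or Z): β-rule — branch into (not X and (U or not W))  //  Z.
                  branch 2.1.1.2.1 (add (not X and (U or not W))):
                    (not X and (U or not W)): α-rule — add not X, (U or not W).
                    (U or not W): β-rule — branch into U  //  not W.
                      branch 2.1.1.2.1.1 (add U):
                        ○ open, literals {U=T, W=F, X=F, Z=F}.
                      branch 2.1.1.2.1.2 (add not W):
                        ○ open, literals {W=F, X=F, Z=F}.
                  branch 2.1.1.2.2 (add Z):
                    × closes — contains both Z and not Z.
          branch 2.1.2 (add (not X implies V)):
            (Z iff W): β-rule — branch into Z, W  //  not Z, not W.
              branch 2.1.2.1 (add Z, W):
                (not X implies V): β-rule — branch into not not X  //  V.
                  branch 2.1.2.1.1 (add not not X):
                    ○ open, literals {W=T, X=T, Z=T}.
                  branch 2.1.2.1.2 (add V):
                    ○ open, literals {V=T, W=T, Z=T}.
              branch 2.1.2.2 (add not Z, not W):
                (not X implies V): β-rule — branch into not not X  //  V.
                  branch 2.1.2.2.1 (add not not X):
                    ○ open, literals {W=F, X=T, Z=F}.
                  branch 2.1.2.2.2 (add V):
                    ○ open, literals {V=T, W=F, Z=F}.
      branch 2.2 (add (not U or W)):
        (((not X and (U or not W)) or Z) or (not X implies V)): β-rule — branch into ((not X and (U or not W)) or Z)  //  (not X implies V).
          branch 2.2.1 (add ((not X and (U or not W)) or Z)):
            (not U or W): β-rule — branch into not U  //  W.
              branch 2.2.1.1 (add not U):
                ((not X and (U or not W)) or Z): β-rule — branch into (not X and (U or not W))  //  Z.
                  branch 2.2.1.1.1 (add (not X and (U or not W))):
                    (not X and (U or not W)): α-rule — add not X, (U or not W).
                    (U or not W): β-rule — branch into U  //  not W.
                      branch 2.2.1.1.1.1 (add U):
                        × closes — contains both U and not U.
                      branch 2.2.1.1.1.2 (add not W):
                        ○ open, literals {U=F, W=F, X=F}.
                  branch 2.2.1.1.2 (add Z):
                    ○ open, literals {U=F, Z=T}.
              branch 2.2.1.2 (add W):
                ((not X and (U or not W)) or Z): β-rule — branch into (not X and (U or not W))  //  Z.
                  branch 2.2.1.2.1 (add (not X and (U or not W))):
                    (not X and (U or not W)): α-rule — add not X, (U or not W).
                    (U or not W): β-rule — branch into U  //  not W.
                      branch 2.2.1.2.1.1 (add U):
                        ○ open, literals {U=T, W=T, X=F}.
                      branch 2.2.1.2.1.2 (add not W):
                        × closes — contains both W and not W.
                  branch 2.2.1.2.2 (add Z):
                    ○ open, literals {W=T, Z=T}.
          branch 2.2.2 (add (not X implies V)):
            (not U or W): β-rule — branch into not U  //  W.
              branch 2.2.2.1 (add not U):
                (not X implies V): β-rule — branch into not not X  //  V.
                  branch 2.2.2.1.1 (add not not X):
                    ○ open, literals {U=F, X=T}.
                  branch 2.2.2.1.2 (add V):
                    ○ open, literals {U=F, V=T}.
              branch 2.2.2.2 (add W):
                (not X implies V): β-rule — branch into not not X  //  V.
                  branch 2.2.2.2.1 (add not not X):
                    ○ open, literals {W=T, X=T}.
                  branch 2.2.2.2.2 (add V):
                    ○ open, literals {V=T, W=T}.
4 branches closed, 17 open.
Each open branch fixes some atoms; the unmentioned ones are free. Counting distinct full assignments: branch {U=F} (X, Y, Z, W, V) contributes 32 new; branch {U=T, W=T, X=F, Z=T} (Y, V) contributes 4 new; branch {W=T, Z=T} (X, Y, V, U) contributes 4 new; branch {U=T, W=F, X=F, Z=F} (Y, V) contributes 4 new; branch {W=F, X=F, Z=F} (Y, V, U) contributes 0 new; branch {W=T, X=T, Z=T} (Y, V, U) contributes 0 new; branch {V=T, W=T, Z=T} (X, Y, U) contributes 0 new; branch {W=F, X=T, Z=F} (Y, V, U) contributes 4 new; branch {V=T, W=F, Z=F} (X, Y, U) contributes 0 new; branch {U=F, W=F, X=F} (Y, Z, V) contributes 0 new; branch {U=F, Z=T} (X, Y, W, V) contributes 0 new; branch {U=T, W=T, X=F} (Y, Z, V) contributes 4 new; branch {W=T, Z=T} (X, Y, V, U) contributes 0 new; branch {U=F, X=T} (Y, Z, W, V) contributes 0 new; branch {U=F, V=T} (X, Y, Z, W) contributes 0 new; branch {W=T, X=T} (Y, Z, V, U) contributes 4 new; branch {V=T, W=T} (X, Y, Z, U) contributes 0 new. Total: 56.

56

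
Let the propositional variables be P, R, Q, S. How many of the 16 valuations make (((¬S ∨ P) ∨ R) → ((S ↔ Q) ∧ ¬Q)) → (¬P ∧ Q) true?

Initial set: {T ((((¬S ∨ P) ∨ R) → ((S ↔ Q) ∧ ¬Q)) → (¬P ∧ Q))}.
T ((((¬S ∨ P) ∨ R) → ((S ↔ Q) ∧ ¬Q)) → (¬P ∧ Q)): β-rule — branch into F (((¬S ∨ P) ∨ R) → ((S ↔ Q) ∧ ¬Q))  //  T (¬P ∧ Q).
  branch 1 (add F (((¬S ∨ P) ∨ R) → ((S ↔ Q) ∧ ¬Q))):
    F (((¬S ∨ P) ∨ R) → ((S ↔ Q) ∧ ¬Q)): α-rule — add T ((¬S ∨ P) ∨ R), F ((S ↔ Q) ∧ ¬Q).
    T ((¬S ∨ P) ∨ R): β-rule — branch into T (¬S ∨ P)  //  T R.
      branch 1.1 (add T (¬S ∨ P)):
        F ((S ↔ Q) ∧ ¬Q): β-rule — branch into F (S ↔ Q)  //  F ¬Q.
          branch 1.1.1 (add F (S ↔ Q)):
            T (¬S ∨ P): β-rule — branch into T ¬S  //  T P.
              branch 1.1.1.1 (add T ¬S):
                F (S ↔ Q): β-rule — branch into T S, F Q  //  F S, T Q.
                  branch 1.1.1.1.1 (add T S, F Q):
                    × closes — contains both S and ¬S.
                  branch 1.1.1.1.2 (add F S, T Q):
                    ○ open, literals {Q=T, S=F}.
              branch 1.1.1.2 (add T P):
                F (S ↔ Q): β-rule — branch into T S, F Q  //  F S, T Q.
                  branch 1.1.1.2.1 (add T S, F Q):
                    ○ open, literals {P=T, Q=F, S=T}.
                  branch 1.1.1.2.2 (add F S, T Q):
                    ○ open, literals {P=T, Q=T, S=F}.
          branch 1.1.2 (add F ¬Q):
            T (¬S ∨ P): β-rule — branch into T ¬S  //  T P.
              branch 1.1.2.1 (add T ¬S):
                ○ open, literals {Q=T, S=F}.
              branch 1.1.2.2 (add T P):
                ○ open, literals {P=T, Q=T}.
      branch 1.2 (add T R):
        F ((S ↔ Q) ∧ ¬Q): β-rule — branch into F (S ↔ Q)  //  F ¬Q.
          branch 1.2.1 (add F (S ↔ Q)):
            F (S ↔ Q): β-rule — branch into T S, F Q  //  F S, T Q.
              branch 1.2.1.1 (add T S, F Q):
                ○ open, literals {Q=F, R=T, S=T}.
              branch 1.2.1.2 (add F S, T Q):
                ○ open, literals {Q=T, R=T, S=F}.
          branch 1.2.2 (add F ¬Q):
            ○ open, literals {Q=T, R=T}.
  branch 2 (add T (¬P ∧ Q)):
    T (¬P ∧ Q): α-rule — add T ¬P, T Q.
    ○ open, literals {P=F, Q=T}.
1 branch closed, 9 open.
Each open branch fixes some atoms; the unmentioned ones are free. Counting distinct full assignments: branch {Q=T, S=F} (P, R) contributes 4 new; branch {P=T, Q=F, S=T} (R) contributes 2 new; branch {P=T, Q=T, S=F} (R) contributes 0 new; branch {Q=T, S=F} (P, R) contributes 0 new; branch {P=T, Q=T} (R, S) contributes 2 new; branch {Q=F, R=T, S=T} (P) contributes 1 new; branch {Q=T, R=T, S=F} (P) contributes 0 new; branch {Q=T, R=T} (P, S) contributes 1 new; branch {P=F, Q=T} (R, S) contributes 1 new. Total: 11.

11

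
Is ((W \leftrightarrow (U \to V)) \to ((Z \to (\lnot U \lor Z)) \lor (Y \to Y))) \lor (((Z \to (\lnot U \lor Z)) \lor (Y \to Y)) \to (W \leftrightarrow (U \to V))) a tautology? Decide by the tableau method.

Valid

Assume the negation and expand:
Initial set: {\lnot (((W \leftrightarrow (U \to V)) \to ((Z \to (\lnot U \lor Z)) \lor (Y \to Y))) \lor (((Z \to (\lnot U \lor Z)) \lor (Y \to Y)) \to (W \leftrightarrow (U \to V))))}.
\lnot (((W \leftrightarrow (U \to V)) \to ((Z \to (\lnot U \lor Z)) \lor (Y \to Y))) \lor (((Z \to (\lnot U \lor Z)) \lor (Y \to Y)) \to (W \leftrightarrow (U \to V)))): α-rule — add \lnot ((W \leftrightarrow (U \to V)) \to ((Z \to (\lnot U \lor Z)) \lor (Y \to Y))), \lnot (((Z \to (\lnot U \lor Z)) \lor (Y \to Y)) \to (W \leftrightarrow (U \to V))).
\lnot ((W \leftrightarrow (U \to V)) \to ((Z \to (\lnot U \lor Z)) \lor (Y \to Y))): α-rule — add (W \leftrightarrow (U \to V)), \lnot ((Z \to (\lnot U \lor Z)) \lor (Y \to Y)).
\lnot (((Z \to (\lnot U \lor Z)) \lor (Y \to Y)) \to (W \leftrightarrow (U \to V))): α-rule — add ((Z \to (\lnot U \lor Z)) \lor (Y \to Y)), \lnot (W \leftrightarrow (U \to V)).
\lnot ((Z \to (\lnot U \lor Z)) \lor (Y \to Y)): α-rule — add \lnot (Z \to (\lnot U \lor Z)), \lnot (Y \to Y).
\lnot (Z \to (\lnot U \lor Z)): α-rule — add Z, \lnot (\lnot U \lor Z).
\lnot (Y \to Y): α-rule — add Y, \lnot Y.
× closes — contains both Y and \lnot Y.
All 1 branch closes.
Every branch closed, so the negation is unsatisfiable and the formula is valid.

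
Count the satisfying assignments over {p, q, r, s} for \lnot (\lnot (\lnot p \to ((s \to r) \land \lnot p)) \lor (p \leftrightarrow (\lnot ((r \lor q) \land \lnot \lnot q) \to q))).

Initial set: {T \lnot (\lnot (\lnot p \to ((s \to r) \land \lnot p)) \lor (p \leftrightarrow (\lnot ((r \lor q) \land \lnot \lnot q) \to q)))}.
T \lnot (\lnot (\lnot p \to ((s \to r) \land \lnot p)) \lor (p \leftrightarrow (\lnot ((r \lor q) \land \lnot \lnot q) \to q))): α-rule — add F \lnot (\lnot p \to ((s \to r) \land \lnot p)), F (p \leftrightarrow (\lnot ((r \lor q) \land \lnot \lnot q) \to q)).
F \lnot (\lnot p \to ((s \to r) \land \lnot p)): β-rule — branch into F \lnot p  //  T ((s \to r) \land \lnot p).
  branch 1 (add F \lnot p):
    F (p \leftrightarrow (\lnot ((r \lor q) \land \lnot \lnot q) \to q)): β-rule — branch into T p, F (\lnot ((r \lor q) \land \lnot \lnot q) \to q)  //  F p, T (\lnot ((r \lor q) \land \lnot \lnot q) \to q).
      branch 1.1 (add T p, F (\lnot ((r \lor q) \land \lnot \lnot q) \to q)):
        F (\lnot ((r \lor q) \land \lnot \lnot q) \to q): α-rule — add T \lnot ((r \lor q) \land \lnot \lnot q), F q.
        T \lnot ((r \lor q) \land \lnot \lnot q): β-rule — branch into F (r \lor q)  //  F \lnot \lnot q.
          branch 1.1.1 (add F (r \lor q)):
            F (r \lor q): α-rule — add F r, F q.
            ○ open, literals {p=true, q=false, r=false}.
          branch 1.1.2 (add F \lnot \lnot q):
            F \lnot \lnot q: drop double negation, giving F q.
            ○ open, literals {p=true, q=false}.
      branch 1.2 (add F p, T (\lnot ((r \lor q) \land \lnot \lnot q) \to q)):
        × closes — contains both p and \lnot p.
  branch 2 (add T ((s \to r) \land \lnot p)):
    T ((s \to r) \land \lnot p): α-rule — add T (s \to r), T \lnot p.
    F (p \leftrightarrow (\lnot ((r \lor q) \land \lnot \lnot q) \to q)): β-rule — branch into T p, F (\lnot ((r \lor q) \land \lnot \lnot q) \to q)  //  F p, T (\lnot ((r \lor q) \land \lnot \lnot q) \to q).
      branch 2.1 (add T p, F (\lnot ((r \lor q) \land \lnot \lnot q) \to q)):
        × closes — contains both p and \lnot p.
      branch 2.2 (add F p, T (\lnot ((r \lor q) \land \lnot \lnot q) \to q)):
        T (s \to r): β-rule — branch into F s  //  T r.
          branch 2.2.1 (add F s):
            T (\lnot ((r \lor q) \land \lnot \lnot q) \to q): β-rule — branch into F \lnot ((r \lor q) \land \lnot \lnot q)  //  T q.
              branch 2.2.1.1 (add F \lnot ((r \lor q) \land \lnot \lnot q)):
                F \lnot ((r \lor q) \land \lnot \lnot q): α-rule — add T (r \lor q), T \lnot \lnot q.
                T \lnot \lnot q: drop double negation, giving T q.
                T (r \lor q): β-rule — branch into T r  //  T q.
                  branch 2.2.1.1.1 (add T r):
                    ○ open, literals {p=false, q=true, r=true, s=false}.
                  branch 2.2.1.1.2 (add T q):
                    ○ open, literals {p=false, q=true, s=false}.
              branch 2.2.1.2 (add T q):
                ○ open, literals {p=false, q=true, s=false}.
          branch 2.2.2 (add T r):
            T (\lnot ((r \lor q) \land \lnot \lnot q) \to q): β-rule — branch into F \lnot ((r \lor q) \land \lnot \lnot q)  //  T q.
              branch 2.2.2.1 (add F \lnot ((r \lor q) \land \lnot \lnot q)):
                F \lnot ((r \lor q) \land \lnot \lnot q): α-rule — add T (r \lor q), T \lnot \lnot q.
                T \lnot \lnot q: drop double negation, giving T q.
                T (r \lor q): β-rule — branch into T r  //  T q.
                  branch 2.2.2.1.1 (add T r):
                    ○ open, literals {p=false, q=true, r=true}.
                  branch 2.2.2.1.2 (add T q):
                    ○ open, literals {p=false, q=true, r=true}.
              branch 2.2.2.2 (add T q):
                ○ open, literals {p=false, q=true, r=true}.
2 branches closed, 8 open.
Each open branch fixes some atoms; the unmentioned ones are free. Counting distinct full assignments: branch {p=true, q=false, r=false} (s) contributes 2 new; branch {p=true, q=false} (r, s) contributes 2 new; branch {p=false, q=true, r=true, s=false} (none free) contributes 1 new; branch {p=false, q=true, s=false} (r) contributes 1 new; branch {p=false, q=true, s=false} (r) contributes 0 new; branch {p=false, q=true, r=true} (s) contributes 1 new; branch {p=false, q=true, r=true} (s) contributes 0 new; branch {p=false, q=true, r=true} (s) contributes 0 new. Total: 7.

7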